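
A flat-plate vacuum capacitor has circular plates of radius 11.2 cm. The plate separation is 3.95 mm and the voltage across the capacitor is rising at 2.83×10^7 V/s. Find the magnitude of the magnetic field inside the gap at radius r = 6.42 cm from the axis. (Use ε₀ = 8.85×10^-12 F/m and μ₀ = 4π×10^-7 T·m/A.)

2.56×10^-9 T

I_d = C dV/dt with C = ε₀πR²/d = 8.830×10^-11 F, so I_d = (8.830×10^-11)(2.83×10^7) = 2.499×10^-3 A.
∮B·dl = μ₀ I_d,enc with I_d,enc = I_d r²/R² = 8.211×10^-4 A; so B = μ₀ I_d,enc/(2πr) = 2.56×10^-9 T.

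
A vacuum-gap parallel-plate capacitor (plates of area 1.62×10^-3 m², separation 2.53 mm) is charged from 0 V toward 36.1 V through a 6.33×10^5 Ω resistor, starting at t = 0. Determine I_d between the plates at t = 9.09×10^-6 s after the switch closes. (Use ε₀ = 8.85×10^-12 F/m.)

4.52×10^-6 A

C = ε₀A/d = (8.85×10^-12)(1.62×10^-3)/(2.53×10^-3) = 5.667×10^-12 F, so τ = RC = 3.587×10^-6 s.
The conduction current is I(t) = (V₀/R) e^(−t/τ), and the displacement current between the plates equals it.
t/τ = 2.534; I_d = (36.1/6.33×10^5) · e^(−2.534) = (5.703×10^-5)(0.07934) = 4.52×10^-6 A.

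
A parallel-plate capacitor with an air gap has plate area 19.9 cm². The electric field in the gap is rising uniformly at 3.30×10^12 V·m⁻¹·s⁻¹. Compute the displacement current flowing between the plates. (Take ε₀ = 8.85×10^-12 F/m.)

With a uniform field, Φ_E = EA, so I_d = ε₀ A dE/dt = 0.0581 A.

0.0581 A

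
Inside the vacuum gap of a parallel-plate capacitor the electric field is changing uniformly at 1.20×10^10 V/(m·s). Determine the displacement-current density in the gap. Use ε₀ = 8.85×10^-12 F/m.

0.106 A/m²

J_d = ε₀ dE/dt = (8.85×10^-12)(1.20×10^10) = 0.106 A/m².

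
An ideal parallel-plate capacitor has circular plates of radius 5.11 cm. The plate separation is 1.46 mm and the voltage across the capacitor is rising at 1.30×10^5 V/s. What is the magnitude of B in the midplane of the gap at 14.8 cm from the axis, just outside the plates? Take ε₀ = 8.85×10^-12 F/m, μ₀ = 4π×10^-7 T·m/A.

I_d = C dV/dt with C = ε₀πR²/d = 4.972×10^-11 F, so I_d = (4.972×10^-11)(1.30×10^5) = 6.464×10^-6 A.
For r ≥ R the full I_d is enclosed: B = μ₀ I_d/(2πr) = (4π×10^-7)(6.464×10^-6)/(2π·0.148) = 8.74×10^-12 T.

8.74×10^-12 T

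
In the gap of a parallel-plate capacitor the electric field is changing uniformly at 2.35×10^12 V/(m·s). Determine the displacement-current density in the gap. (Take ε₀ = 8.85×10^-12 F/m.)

20.8 A/m²

The displacement-current density is ε₀ ∂E/∂t = (8.85×10^-12)(2.35×10^12) = 20.8 A/m².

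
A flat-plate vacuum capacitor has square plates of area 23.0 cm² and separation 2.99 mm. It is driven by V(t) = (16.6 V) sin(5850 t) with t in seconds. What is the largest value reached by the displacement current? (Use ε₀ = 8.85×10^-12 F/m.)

6.61×10^-7 A

The displacement current equals the conduction current C dV/dt, which peaks at C V₀ ω.
With C = ε₀A/d = (8.85×10^-12)(2.30×10^-3)/(2.99×10^-3) = 6.808×10^-12 F and ω = 5850 rad/s, I_d,max = (6.808×10^-12)(16.6)(5850) = 6.61×10^-7 A.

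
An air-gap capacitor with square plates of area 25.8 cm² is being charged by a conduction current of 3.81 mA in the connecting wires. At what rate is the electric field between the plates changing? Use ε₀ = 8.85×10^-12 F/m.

The displacement current between the plates equals the conduction current, I_d = 3.81 mA.
Then dE/dt = I_d/(ε₀A) = 1.67×10^11 V/(m·s).

1.67×10^11 V/(m·s)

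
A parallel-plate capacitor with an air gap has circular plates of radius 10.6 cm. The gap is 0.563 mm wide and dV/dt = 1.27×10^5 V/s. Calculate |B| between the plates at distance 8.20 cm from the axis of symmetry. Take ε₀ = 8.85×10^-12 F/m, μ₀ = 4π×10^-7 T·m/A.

1.03×10^-10 T

With E = V/d, dE/dt = 2.256×10^8 V/(m·s) and πR² = 0.03530 m², giving I_d = ε₀ πR² dE/dt = 7.048×10^-5 A.
∮B·dl = μ₀ I_d,enc with I_d,enc = I_d r²/R² = 4.218×10^-5 A; so B = μ₀ I_d,enc/(2πr) = 1.03×10^-10 T.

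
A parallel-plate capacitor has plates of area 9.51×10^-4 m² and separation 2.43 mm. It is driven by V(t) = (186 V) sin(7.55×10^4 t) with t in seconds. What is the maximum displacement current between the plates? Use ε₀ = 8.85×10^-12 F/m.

4.86×10^-5 A

The displacement current equals the conduction current C dV/dt, which peaks at C V₀ ω.
With C = ε₀A/d = (8.85×10^-12)(9.51×10^-4)/(2.43×10^-3) = 3.464×10^-12 F and ω = 7.55×10^4 rad/s, I_d,max = (3.464×10^-12)(186)(7.55×10^4) = 4.86×10^-5 A.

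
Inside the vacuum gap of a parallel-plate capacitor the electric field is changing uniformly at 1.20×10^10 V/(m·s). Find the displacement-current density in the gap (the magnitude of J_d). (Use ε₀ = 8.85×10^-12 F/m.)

The displacement-current density is ε₀ ∂E/∂t = (8.85×10^-12)(1.20×10^10) = 0.106 A/m².

0.106 A/m²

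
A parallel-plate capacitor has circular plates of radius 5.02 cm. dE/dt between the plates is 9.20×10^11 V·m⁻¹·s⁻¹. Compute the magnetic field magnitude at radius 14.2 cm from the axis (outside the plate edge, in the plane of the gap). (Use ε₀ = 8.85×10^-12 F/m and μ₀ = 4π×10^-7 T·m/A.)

Through the whole plate area (πR² = 7.917×10^-3 m²), I_d = ε₀ πR² dE/dt = 0.06446 A.
With r > R the enclosed displacement current is the full I_d; B = μ₀ I_d / (2πr) = 9.08×10^-8 T.

9.08×10^-8 T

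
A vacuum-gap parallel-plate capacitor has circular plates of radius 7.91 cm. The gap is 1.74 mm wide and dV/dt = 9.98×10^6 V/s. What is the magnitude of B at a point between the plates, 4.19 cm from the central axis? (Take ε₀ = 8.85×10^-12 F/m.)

1.34×10^-9 T

dE/dt = (dV/dt)/d = 5.736×10^9 V/(m·s); I_d = ε₀(πR²)(dE/dt) = (8.85×10^-12)(0.01966)(5.736×10^9) = 9.980×10^-4 A.
An Ampèrian loop of radius r encloses a fraction (r/R)² of I_d. Then B·2πr = μ₀ I_d (r/R)², giving B = μ₀ I_d r/(2πR²) = 1.34×10^-9 T.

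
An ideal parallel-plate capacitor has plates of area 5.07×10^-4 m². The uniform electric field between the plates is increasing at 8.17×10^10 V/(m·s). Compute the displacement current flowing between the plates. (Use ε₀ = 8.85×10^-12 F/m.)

3.67×10^-4 A

The displacement current is ε₀ times dΦ_E/dt = ε₀ A dE/dt = (8.85×10^-12)(5.07×10^-4)(8.17×10^10) = 3.67×10^-4 A.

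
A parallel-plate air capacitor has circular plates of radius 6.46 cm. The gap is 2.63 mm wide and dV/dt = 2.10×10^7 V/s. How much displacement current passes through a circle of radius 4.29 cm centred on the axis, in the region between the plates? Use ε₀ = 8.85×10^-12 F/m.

4.09×10^-4 A

dE/dt = (dV/dt)/d = 7.985×10^9 V/(m·s); I_d = ε₀(πR²)(dE/dt) = (8.85×10^-12)(0.01311)(7.985×10^9) = 9.264×10^-4 A.
The field is uniform, so I_d,enc = I_d (r/R)² = (9.264×10^-4)(4.29/6.46)² = 4.09×10^-4 A.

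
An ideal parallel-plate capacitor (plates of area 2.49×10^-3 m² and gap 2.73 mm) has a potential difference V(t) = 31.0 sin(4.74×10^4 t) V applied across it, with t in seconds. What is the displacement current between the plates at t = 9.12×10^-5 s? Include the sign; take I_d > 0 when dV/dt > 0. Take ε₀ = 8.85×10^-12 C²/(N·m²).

C = ε₀A/d = (8.85×10^-12)(2.49×10^-3)/(2.73×10^-3) = 8.072×10^-12 F. dV/dt = V₀ω·cos(ωt); at ωt = 4.32288 rad this factor is -0.3797.
I_d = C dV/dt = (8.072×10^-12)(31.0)(4.74×10^4)(-0.3797) = -4.50×10^-6 A.

-4.50×10^-6 A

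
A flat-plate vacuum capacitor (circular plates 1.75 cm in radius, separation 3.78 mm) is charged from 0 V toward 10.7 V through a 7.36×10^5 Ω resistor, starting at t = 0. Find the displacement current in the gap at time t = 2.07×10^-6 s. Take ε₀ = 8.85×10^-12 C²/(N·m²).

With C = ε₀A/d = (8.85×10^-12)(9.621×10^-4)/(3.78×10^-3) = 2.253×10^-12 F, the time constant is τ = RC = 1.658×10^-6 s, so t/τ = 1.248 and e^(−t/τ) = 0.2871.
I_d = I_cond = (V₀/R) e^(−t/τ) = (1.454×10^-5)(0.2871) = 4.17×10^-6 A.

4.17×10^-6 A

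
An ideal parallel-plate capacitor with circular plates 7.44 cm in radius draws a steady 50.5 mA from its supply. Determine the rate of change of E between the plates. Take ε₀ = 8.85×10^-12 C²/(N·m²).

The displacement current between the plates equals the conduction current, I_d = 50.5 mA.
Inverting I_d = ε₀ A dE/dt gives dE/dt = 0.0505 / (8.85×10^-12 · 0.01739) = 3.28×10^11 V/(m·s).

3.28×10^11 V/(m·s)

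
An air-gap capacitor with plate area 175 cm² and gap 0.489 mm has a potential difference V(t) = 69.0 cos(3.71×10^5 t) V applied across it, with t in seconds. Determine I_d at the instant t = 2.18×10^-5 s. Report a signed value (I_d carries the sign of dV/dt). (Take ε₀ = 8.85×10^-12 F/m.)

C = ε₀A/d = (8.85×10^-12)(0.0175)/(4.89×10^-4) = 3.167×10^-10 F. dV/dt = V₀ω·−sin(ωt); at ωt = 8.0878 rad this factor is -0.9728.
I_d = C dV/dt = (3.167×10^-10)(69.0)(3.71×10^5)(-0.9728) = -7.89×10^-3 A.

-7.89×10^-3 A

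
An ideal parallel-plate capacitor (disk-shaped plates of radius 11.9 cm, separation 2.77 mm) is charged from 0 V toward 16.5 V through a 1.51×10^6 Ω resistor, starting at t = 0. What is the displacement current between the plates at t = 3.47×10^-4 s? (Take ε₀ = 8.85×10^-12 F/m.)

C = ε₀A/d = (8.85×10^-12)(0.04449)/(2.77×10^-3) = 1.421×10^-10 F and τ = RC = 2.146×10^-4 s. I_d in the gap equals the RC charging current.
I_d(t) = (V₀/R) e^(−t/τ) = 1.093×10^-5 · e^(−1.617) = 2.17×10^-6 A.

2.17×10^-6 A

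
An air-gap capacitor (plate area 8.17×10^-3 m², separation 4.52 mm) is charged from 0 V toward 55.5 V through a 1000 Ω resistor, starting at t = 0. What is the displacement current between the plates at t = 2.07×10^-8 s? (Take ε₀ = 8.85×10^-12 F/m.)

0.0152 A

With C = ε₀A/d = (8.85×10^-12)(8.17×10^-3)/(4.52×10^-3) = 1.600×10^-11 F, the time constant is τ = RC = 1.600×10^-8 s, so t/τ = 1.294 and e^(−t/τ) = 0.2742.
I_d = I_cond = (V₀/R) e^(−t/τ) = (0.05550)(0.2742) = 0.0152 A.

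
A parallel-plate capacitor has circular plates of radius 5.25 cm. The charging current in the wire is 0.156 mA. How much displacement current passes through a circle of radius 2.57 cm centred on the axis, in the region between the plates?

3.74×10^-5 A

By continuity the displacement current in the gap matches the conduction current: I_d = 1.56×10^-4 A.
Since J_d is uniform, the enclosed fraction is (r/R)² = 0.2396, giving I_d,enc = 3.74×10^-5 A.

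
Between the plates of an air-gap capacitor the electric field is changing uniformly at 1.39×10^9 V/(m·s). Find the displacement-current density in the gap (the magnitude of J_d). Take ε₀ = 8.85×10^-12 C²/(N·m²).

0.0123 A/m²

The displacement-current density is ε₀ ∂E/∂t = (8.85×10^-12)(1.39×10^9) = 0.0123 A/m².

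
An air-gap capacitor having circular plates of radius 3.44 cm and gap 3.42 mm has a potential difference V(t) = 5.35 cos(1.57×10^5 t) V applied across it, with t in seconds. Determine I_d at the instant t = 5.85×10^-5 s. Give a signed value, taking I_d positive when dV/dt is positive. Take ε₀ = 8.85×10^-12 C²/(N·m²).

dE/dt = (V₀ω/d)·−sin(ωt) with ωt = 9.1845 rad: (5.35)(1.57×10^5)(-0.2380)/(3.42×10^-3) = -5.845×10^7 V/(m·s).
I_d = ε₀ A dE/dt = (8.85×10^-12)(3.718×10^-3)(-5.845×10^7) = -1.92×10^-6 A.

-1.92×10^-6 A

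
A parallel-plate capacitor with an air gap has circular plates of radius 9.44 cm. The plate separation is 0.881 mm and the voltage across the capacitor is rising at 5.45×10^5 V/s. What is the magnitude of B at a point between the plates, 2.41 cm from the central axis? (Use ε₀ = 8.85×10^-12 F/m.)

dE/dt = (dV/dt)/d = 6.186×10^8 V/(m·s); I_d = ε₀(πR²)(dE/dt) = (8.85×10^-12)(0.02800)(6.186×10^8) = 1.533×10^-4 A.
An Ampèrian loop of radius r encloses a fraction (r/R)² of I_d. Then B·2πr = μ₀ I_d (r/R)², giving B = μ₀ I_d r/(2πR²) = 8.29×10^-11 T.

8.29×10^-11 T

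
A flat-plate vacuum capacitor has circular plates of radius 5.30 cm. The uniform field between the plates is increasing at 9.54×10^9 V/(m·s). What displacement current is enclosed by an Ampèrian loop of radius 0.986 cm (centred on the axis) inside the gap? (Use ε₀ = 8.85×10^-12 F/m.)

2.58×10^-5 A

Through the whole plate area (πR² = 8.825×10^-3 m²), I_d = ε₀ πR² dE/dt = 7.451×10^-4 A.
Since J_d is uniform, the enclosed fraction is (r/R)² = 0.03461, giving I_d,enc = 2.58×10^-5 A.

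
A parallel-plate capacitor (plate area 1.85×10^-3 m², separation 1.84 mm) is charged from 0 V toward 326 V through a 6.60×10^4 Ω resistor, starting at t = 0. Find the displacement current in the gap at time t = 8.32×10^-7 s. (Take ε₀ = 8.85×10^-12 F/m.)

C = ε₀A/d = (8.85×10^-12)(1.85×10^-3)/(1.84×10^-3) = 8.898×10^-12 F, so τ = RC = 5.873×10^-7 s.
The conduction current is I(t) = (V₀/R) e^(−t/τ), and the displacement current between the plates equals it.
t/τ = 1.417; I_d = (326/6.60×10^4) · e^(−1.417) = (4.939×10^-3)(0.2424) = 1.20×10^-3 A.

1.20×10^-3 A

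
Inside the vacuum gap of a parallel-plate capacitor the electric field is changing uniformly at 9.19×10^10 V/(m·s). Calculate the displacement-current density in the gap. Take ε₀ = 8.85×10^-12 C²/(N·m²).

0.813 A/m²

The displacement-current density is ε₀ ∂E/∂t = (8.85×10^-12)(9.19×10^10) = 0.813 A/m².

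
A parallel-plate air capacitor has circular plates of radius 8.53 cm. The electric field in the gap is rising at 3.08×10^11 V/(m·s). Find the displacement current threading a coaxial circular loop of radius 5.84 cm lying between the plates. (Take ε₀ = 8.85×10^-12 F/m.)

Total displacement current: I_d = ε₀(πR²)(dE/dt) = (8.85×10^-12)(0.02286)(3.08×10^11) = 0.06231 A.
Since J_d is uniform, the enclosed fraction is (r/R)² = 0.4687, giving I_d,enc = 0.0292 A.

0.0292 A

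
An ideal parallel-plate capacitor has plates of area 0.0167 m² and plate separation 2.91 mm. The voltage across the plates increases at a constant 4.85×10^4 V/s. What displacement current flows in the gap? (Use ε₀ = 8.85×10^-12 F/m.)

2.46×10^-6 A

E = V/d so dE/dt = (dV/dt)/d = 1.667×10^7 V/(m·s), and I_d = ε₀ A dE/dt = (8.85×10^-12)(0.0167)(1.667×10^7) = 2.46×10^-6 A.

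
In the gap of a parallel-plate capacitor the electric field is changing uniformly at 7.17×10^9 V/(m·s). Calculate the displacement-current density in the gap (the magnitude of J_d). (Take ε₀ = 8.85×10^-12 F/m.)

J_d = ε₀ dE/dt = (8.85×10^-12)(7.17×10^9) = 0.0635 A/m².

0.0635 A/m²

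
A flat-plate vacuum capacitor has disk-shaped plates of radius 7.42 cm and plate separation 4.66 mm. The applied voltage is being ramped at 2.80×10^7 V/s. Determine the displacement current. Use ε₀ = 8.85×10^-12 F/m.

The displacement current equals the charging current C dV/dt. With C = ε₀A/d = (8.85×10^-12)(0.01730)/(4.66×10^-3) = 3.286×10^-11 F, I_d = (3.286×10^-11)(2.80×10^7) = 9.20×10^-4 A.

9.20×10^-4 A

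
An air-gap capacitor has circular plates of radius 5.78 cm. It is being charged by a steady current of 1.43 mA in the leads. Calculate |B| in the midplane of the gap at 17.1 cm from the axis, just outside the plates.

1.67×10^-9 T

By continuity the displacement current in the gap matches the conduction current: I_d = 1.43×10^-3 A.
For r ≥ R the full I_d is enclosed: B = μ₀ I_d/(2πr) = (4π×10^-7)(1.43×10^-3)/(2π·0.171) = 1.67×10^-9 T.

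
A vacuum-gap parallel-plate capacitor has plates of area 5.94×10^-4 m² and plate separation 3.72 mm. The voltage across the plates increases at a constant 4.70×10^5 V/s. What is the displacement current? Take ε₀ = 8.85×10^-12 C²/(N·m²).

6.64×10^-7 A

The field between the plates is E = V/d, so dE/dt = (4.70×10^5)/(3.72×10^-3 m) = 1.263×10^8 V/(m·s).
I_d = ε₀ A (dE/dt) = (8.85×10^-12)(5.94×10^-4)(1.263×10^8) = 6.64×10^-7 A.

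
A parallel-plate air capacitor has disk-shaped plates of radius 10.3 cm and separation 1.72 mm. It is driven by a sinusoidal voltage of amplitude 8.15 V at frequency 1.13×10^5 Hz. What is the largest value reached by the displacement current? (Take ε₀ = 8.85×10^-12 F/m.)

The displacement current equals the conduction current C dV/dt, which peaks at C V₀ ω.
With C = ε₀A/d = (8.85×10^-12)(0.03333)/(1.72×10^-3) = 1.715×10^-10 F and ω = 2πf = 7.100×10^5 rad/s, I_d,max = (1.715×10^-10)(8.15)(7.100×10^5) = 9.92×10^-4 A.

9.92×10^-4 A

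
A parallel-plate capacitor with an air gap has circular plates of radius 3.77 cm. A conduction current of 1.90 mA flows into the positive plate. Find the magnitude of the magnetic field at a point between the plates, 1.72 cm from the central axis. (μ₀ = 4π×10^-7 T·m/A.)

4.60×10^-9 T

No conduction current crosses the gap, so I_d there equals the 1.90×10^-3 A in the leads.
An Ampèrian loop of radius r encloses a fraction (r/R)² of I_d. Then B·2πr = μ₀ I_d (r/R)², giving B = μ₀ I_d r/(2πR²) = 4.60×10^-9 T.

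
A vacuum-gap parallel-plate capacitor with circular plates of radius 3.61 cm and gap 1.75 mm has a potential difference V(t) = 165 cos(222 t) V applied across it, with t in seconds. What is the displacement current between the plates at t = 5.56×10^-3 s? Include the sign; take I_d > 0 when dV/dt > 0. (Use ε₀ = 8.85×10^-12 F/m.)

dE/dt = (V₀ω/d)·−sin(ωt) with ωt = 1.23432 rad: (165)(222)(-0.9439)/(1.75×10^-3) = -1.976×10^7 V/(m·s).
I_d = ε₀ A dE/dt = (8.85×10^-12)(4.094×10^-3)(-1.976×10^7) = -7.16×10^-7 A.

-7.16×10^-7 A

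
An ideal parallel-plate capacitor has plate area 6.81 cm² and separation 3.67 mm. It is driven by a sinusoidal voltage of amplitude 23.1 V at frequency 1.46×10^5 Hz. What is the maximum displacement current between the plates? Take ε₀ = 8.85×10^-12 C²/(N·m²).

3.48×10^-5 A

C = ε₀A/d = (8.85×10^-12)(6.81×10^-4)/(3.67×10^-3) = 1.642×10^-12 F; ω = 2πf = 9.173×10^5 rad/s.
I_d = C dV/dt, so |I_d|_max = C V₀ ω = (1.642×10^-12)(23.1)(9.173×10^5) = 3.48×10^-5 A.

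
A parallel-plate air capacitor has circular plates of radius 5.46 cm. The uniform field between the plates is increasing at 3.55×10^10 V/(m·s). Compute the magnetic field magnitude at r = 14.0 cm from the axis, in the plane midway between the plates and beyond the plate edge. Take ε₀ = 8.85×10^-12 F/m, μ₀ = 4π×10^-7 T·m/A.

4.20×10^-9 T

I_d = ε₀ dΦ_E/dt = ε₀ πR² (dE/dt) = (8.85×10^-12)(9.366×10^-3)(3.55×10^10) = 2.943×10^-3 A through the full plate area.
With r > R the enclosed displacement current is the full I_d; B = μ₀ I_d / (2πr) = 4.20×10^-9 T.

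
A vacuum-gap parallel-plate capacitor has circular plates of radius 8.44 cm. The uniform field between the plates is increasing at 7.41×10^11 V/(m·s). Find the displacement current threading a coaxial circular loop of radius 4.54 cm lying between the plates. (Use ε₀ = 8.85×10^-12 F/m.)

Through the whole plate area (πR² = 0.02238 m²), I_d = ε₀ πR² dE/dt = 0.1468 A.
The field is uniform, so I_d,enc = I_d (r/R)² = (0.1468)(4.54/8.44)² = 0.0425 A.

0.0425 A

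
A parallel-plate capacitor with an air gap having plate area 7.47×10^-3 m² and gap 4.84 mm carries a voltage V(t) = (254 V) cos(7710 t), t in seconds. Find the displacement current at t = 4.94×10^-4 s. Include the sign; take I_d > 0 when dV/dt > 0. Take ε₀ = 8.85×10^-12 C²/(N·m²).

dV/dt = (254)(7710)·−sin(3.80874) = 1.212×10^6 V/s.
I_d = C dV/dt with C = ε₀A/d = (8.85×10^-12)(7.47×10^-3)/(4.84×10^-3) = 1.366×10^-11 F, so I_d = (1.366×10^-11)(1.212×10^6) = 1.66×10^-5 A.

1.66×10^-5 A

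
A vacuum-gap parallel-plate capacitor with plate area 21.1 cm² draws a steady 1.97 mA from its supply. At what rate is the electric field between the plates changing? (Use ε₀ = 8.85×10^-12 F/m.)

Charge continuity gives I_d = I = 1.97×10^-3 A between the plates.
Inverting I_d = ε₀ A dE/dt gives dE/dt = 1.97×10^-3 / (8.85×10^-12 · 2.11×10^-3) = 1.05×10^11 V/(m·s).

1.05×10^11 V/(m·s)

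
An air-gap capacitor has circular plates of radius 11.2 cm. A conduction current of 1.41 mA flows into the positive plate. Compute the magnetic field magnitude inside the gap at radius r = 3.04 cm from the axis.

6.83×10^-10 T

Between the plates the displacement current equals the wire current: I_d = 1.41 mA = 1.41×10^-3 A.
An Ampèrian loop of radius r encloses a fraction (r/R)² of I_d. Then B·2πr = μ₀ I_d (r/R)², giving B = μ₀ I_d r/(2πR²) = 6.83×10^-10 T.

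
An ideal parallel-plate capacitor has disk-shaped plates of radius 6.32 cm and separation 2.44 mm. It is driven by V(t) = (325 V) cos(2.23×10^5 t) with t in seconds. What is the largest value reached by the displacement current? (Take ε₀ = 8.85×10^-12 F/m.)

3.30×10^-3 A

(dE/dt)_max = V₀ω/d = 2.970×10^10 V/(m·s); ω = 2.23×10^5 rad/s.
I_d,max = ε₀ A (dE/dt)_max = (8.85×10^-12)(0.01255)(2.970×10^10) = 3.30×10^-3 A.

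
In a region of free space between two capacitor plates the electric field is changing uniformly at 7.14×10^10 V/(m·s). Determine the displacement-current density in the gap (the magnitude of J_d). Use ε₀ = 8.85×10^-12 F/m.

The displacement-current density is ε₀ ∂E/∂t = (8.85×10^-12)(7.14×10^10) = 0.632 A/m².

0.632 A/m²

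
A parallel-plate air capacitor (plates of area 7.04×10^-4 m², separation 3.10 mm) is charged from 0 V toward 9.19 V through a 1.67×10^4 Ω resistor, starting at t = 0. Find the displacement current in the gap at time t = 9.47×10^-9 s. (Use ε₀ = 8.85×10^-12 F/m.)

4.15×10^-4 A

C = ε₀A/d = (8.85×10^-12)(7.04×10^-4)/(3.10×10^-3) = 2.010×10^-12 F and τ = RC = 3.357×10^-8 s. I_d in the gap equals the RC charging current.
I_d(t) = (V₀/R) e^(−t/τ) = 5.503×10^-4 · e^(−0.2821) = 4.15×10^-4 A.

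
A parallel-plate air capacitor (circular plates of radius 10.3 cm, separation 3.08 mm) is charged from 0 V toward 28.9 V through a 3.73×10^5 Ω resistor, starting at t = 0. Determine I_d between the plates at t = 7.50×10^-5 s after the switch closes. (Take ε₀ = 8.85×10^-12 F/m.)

C = ε₀A/d = (8.85×10^-12)(0.03333)/(3.08×10^-3) = 9.577×10^-11 F, so τ = RC = 3.572×10^-5 s.
The conduction current is I(t) = (V₀/R) e^(−t/τ), and the displacement current between the plates equals it.
t/τ = 2.100; I_d = (28.9/3.73×10^5) · e^(−2.100) = (7.748×10^-5)(0.1225) = 9.49×10^-6 A.

9.49×10^-6 A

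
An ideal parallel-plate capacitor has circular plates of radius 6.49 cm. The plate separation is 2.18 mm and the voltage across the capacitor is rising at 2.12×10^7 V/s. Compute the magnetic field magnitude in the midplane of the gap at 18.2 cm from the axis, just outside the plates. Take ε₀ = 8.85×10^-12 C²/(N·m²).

With E = V/d, dE/dt = 9.725×10^9 V/(m·s) and πR² = 0.01323 m², giving I_d = ε₀ πR² dE/dt = 1.139×10^-3 A.
With r > R the enclosed displacement current is the full I_d; B = μ₀ I_d / (2πr) = 1.25×10^-9 T.

1.25×10^-9 T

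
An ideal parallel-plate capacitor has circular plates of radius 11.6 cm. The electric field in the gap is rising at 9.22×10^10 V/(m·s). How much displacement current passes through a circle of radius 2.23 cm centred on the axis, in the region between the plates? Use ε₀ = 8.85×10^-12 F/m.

Through the whole plate area (πR² = 0.04227 m²), I_d = ε₀ πR² dE/dt = 0.03449 A.
The field is uniform, so I_d,enc = I_d (r/R)² = (0.03449)(2.23/11.6)² = 1.27×10^-3 A.

1.27×10^-3 A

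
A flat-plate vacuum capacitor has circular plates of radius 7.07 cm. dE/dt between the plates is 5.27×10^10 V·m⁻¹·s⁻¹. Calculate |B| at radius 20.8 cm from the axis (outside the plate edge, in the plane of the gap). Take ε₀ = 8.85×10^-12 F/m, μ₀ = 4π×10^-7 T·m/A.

Total displacement current: I_d = ε₀(πR²)(dE/dt) = (8.85×10^-12)(0.01570)(5.27×10^10) = 7.322×10^-3 A.
Outside the plates the loop encloses all of I_d, so B·2πr = μ₀ I_d and B = 7.04×10^-9 T.

7.04×10^-9 T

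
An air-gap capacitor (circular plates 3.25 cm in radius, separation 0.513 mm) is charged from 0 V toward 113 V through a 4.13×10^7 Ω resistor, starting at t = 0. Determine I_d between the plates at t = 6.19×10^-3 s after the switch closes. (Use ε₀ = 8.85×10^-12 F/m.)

With C = ε₀A/d = (8.85×10^-12)(3.318×10^-3)/(5.13×10^-4) = 5.724×10^-11 F, the time constant is τ = RC = 2.364×10^-3 s, so t/τ = 2.618 and e^(−t/τ) = 0.07295.
I_d = I_cond = (V₀/R) e^(−t/τ) = (2.736×10^-6)(0.07295) = 2.00×10^-7 A.

2.00×10^-7 A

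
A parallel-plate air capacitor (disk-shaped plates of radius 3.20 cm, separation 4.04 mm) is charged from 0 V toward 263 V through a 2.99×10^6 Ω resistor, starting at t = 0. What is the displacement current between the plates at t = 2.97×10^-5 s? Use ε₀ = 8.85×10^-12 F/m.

With C = ε₀A/d = (8.85×10^-12)(3.217×10^-3)/(4.04×10^-3) = 7.047×10^-12 F, the time constant is τ = RC = 2.107×10^-5 s, so t/τ = 1.410 and e^(−t/τ) = 0.2441.
I_d = I_cond = (V₀/R) e^(−t/τ) = (8.796×10^-5)(0.2441) = 2.15×10^-5 A.

2.15×10^-5 A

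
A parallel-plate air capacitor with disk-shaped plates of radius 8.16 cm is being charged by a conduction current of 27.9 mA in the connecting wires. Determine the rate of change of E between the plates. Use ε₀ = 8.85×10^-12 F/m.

1.51×10^11 V/(m·s)

The displacement current between the plates equals the conduction current, I_d = 27.9 mA.
Since I_d = ε₀ A dE/dt, dE/dt = I_d/(ε₀A) = (0.0279)/((8.85×10^-12)(0.02092)) = 1.51×10^11 V/(m·s).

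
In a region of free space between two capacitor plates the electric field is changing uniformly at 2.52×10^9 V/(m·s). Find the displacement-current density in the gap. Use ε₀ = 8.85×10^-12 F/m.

0.0223 A/m²

The displacement-current density is ε₀ ∂E/∂t = (8.85×10^-12)(2.52×10^9) = 0.0223 A/m².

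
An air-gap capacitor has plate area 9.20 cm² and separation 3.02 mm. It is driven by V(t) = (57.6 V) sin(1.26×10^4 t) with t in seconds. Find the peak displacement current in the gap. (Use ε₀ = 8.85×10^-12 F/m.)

1.96×10^-6 A

C = ε₀A/d = (8.85×10^-12)(9.20×10^-4)/(3.02×10^-3) = 2.696×10^-12 F; ω = 1.26×10^4 rad/s.
I_d = C dV/dt, so |I_d|_max = C V₀ ω = (2.696×10^-12)(57.6)(1.26×10^4) = 1.96×10^-6 A.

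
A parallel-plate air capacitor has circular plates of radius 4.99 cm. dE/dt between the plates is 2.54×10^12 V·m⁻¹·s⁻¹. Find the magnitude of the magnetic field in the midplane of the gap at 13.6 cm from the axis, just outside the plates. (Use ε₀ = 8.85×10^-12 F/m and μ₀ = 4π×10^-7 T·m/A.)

2.59×10^-7 T

I_d = ε₀ dΦ_E/dt = ε₀ πR² (dE/dt) = (8.85×10^-12)(7.823×10^-3)(2.54×10^12) = 0.1759 A through the full plate area.
For r ≥ R the full I_d is enclosed: B = μ₀ I_d/(2πr) = (4π×10^-7)(0.1759)/(2π·0.136) = 2.59×10^-7 T.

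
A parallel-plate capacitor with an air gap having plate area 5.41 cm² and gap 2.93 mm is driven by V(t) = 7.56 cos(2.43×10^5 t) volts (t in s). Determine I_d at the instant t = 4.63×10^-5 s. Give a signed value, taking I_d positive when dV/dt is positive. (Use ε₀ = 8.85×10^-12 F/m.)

2.90×10^-6 A

dE/dt = (V₀ω/d)·−sin(ωt) with ωt = 11.2509 rad: (7.56)(2.43×10^5)(0.9676)/(2.93×10^-3) = 6.067×10^8 V/(m·s).
I_d = ε₀ A dE/dt = (8.85×10^-12)(5.41×10^-4)(6.067×10^8) = 2.90×10^-6 A.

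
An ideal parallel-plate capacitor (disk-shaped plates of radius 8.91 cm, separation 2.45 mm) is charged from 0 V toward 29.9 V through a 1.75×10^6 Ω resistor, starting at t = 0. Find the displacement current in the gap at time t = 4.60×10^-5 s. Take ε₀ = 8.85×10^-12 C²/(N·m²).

1.28×10^-5 A

C = ε₀A/d = (8.85×10^-12)(0.02494)/(2.45×10^-3) = 9.009×10^-11 F, so τ = RC = 1.577×10^-4 s.
The conduction current is I(t) = (V₀/R) e^(−t/τ), and the displacement current between the plates equals it.
t/τ = 0.2917; I_d = (29.9/1.75×10^6) · e^(−0.2917) = (1.709×10^-5)(0.7470) = 1.28×10^-5 A.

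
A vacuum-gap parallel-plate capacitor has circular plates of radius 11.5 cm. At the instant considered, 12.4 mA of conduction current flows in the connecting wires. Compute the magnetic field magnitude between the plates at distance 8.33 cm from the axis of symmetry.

Between the plates the displacement current equals the wire current: I_d = 12.4 mA = 0.0124 A.
An Ampèrian loop of radius r encloses a fraction (r/R)² of I_d. Then B·2πr = μ₀ I_d (r/R)², giving B = μ₀ I_d r/(2πR²) = 1.56×10^-8 T.

1.56×10^-8 T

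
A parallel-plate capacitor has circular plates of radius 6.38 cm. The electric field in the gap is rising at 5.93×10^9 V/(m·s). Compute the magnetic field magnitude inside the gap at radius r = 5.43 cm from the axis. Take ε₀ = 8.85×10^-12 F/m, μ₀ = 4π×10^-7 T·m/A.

Total displacement current: I_d = ε₀(πR²)(dE/dt) = (8.85×10^-12)(0.01279)(5.93×10^9) = 6.712×10^-4 A.
∮B·dl = μ₀ I_d,enc with I_d,enc = I_d r²/R² = 4.862×10^-4 A; so B = μ₀ I_d,enc/(2πr) = 1.79×10^-9 T.

1.79×10^-9 T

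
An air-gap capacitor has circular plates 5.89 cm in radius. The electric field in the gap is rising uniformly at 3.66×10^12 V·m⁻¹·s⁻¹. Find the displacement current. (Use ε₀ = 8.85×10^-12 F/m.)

I_d = ε₀ A (dE/dt) = (8.85×10^-12)(0.01090 m²)(3.66×10^12) = 0.353 A.

0.353 A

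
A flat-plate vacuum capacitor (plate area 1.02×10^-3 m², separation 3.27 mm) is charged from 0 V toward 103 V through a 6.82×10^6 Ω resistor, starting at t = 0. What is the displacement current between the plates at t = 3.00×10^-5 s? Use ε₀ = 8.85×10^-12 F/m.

C = ε₀A/d = (8.85×10^-12)(1.02×10^-3)/(3.27×10^-3) = 2.761×10^-12 F, so τ = RC = 1.883×10^-5 s.
The conduction current is I(t) = (V₀/R) e^(−t/τ), and the displacement current between the plates equals it.
t/τ = 1.593; I_d = (103/6.82×10^6) · e^(−1.593) = (1.510×10^-5)(0.2033) = 3.07×10^-6 A.

3.07×10^-6 A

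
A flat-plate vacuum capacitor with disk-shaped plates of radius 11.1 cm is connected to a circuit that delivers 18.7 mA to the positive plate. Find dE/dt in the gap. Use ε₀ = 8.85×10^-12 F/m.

By continuity, I_d in the gap equals the 18.7 mA flowing in the wire.
Then dE/dt = I_d/(ε₀A) = 5.46×10^10 V/(m·s).

5.46×10^10 V/(m·s)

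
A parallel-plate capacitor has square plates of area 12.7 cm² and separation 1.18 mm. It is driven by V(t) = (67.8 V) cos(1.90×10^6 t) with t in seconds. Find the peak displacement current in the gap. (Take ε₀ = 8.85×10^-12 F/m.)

(dE/dt)_max = V₀ω/d = 1.092×10^11 V/(m·s); ω = 1.90×10^6 rad/s.
I_d,max = ε₀ A (dE/dt)_max = (8.85×10^-12)(1.27×10^-3)(1.092×10^11) = 1.23×10^-3 A.

1.23×10^-3 A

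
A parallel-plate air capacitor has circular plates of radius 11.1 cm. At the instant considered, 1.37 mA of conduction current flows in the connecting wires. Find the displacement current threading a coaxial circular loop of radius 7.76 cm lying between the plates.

6.70×10^-4 A

By continuity the displacement current in the gap matches the conduction current: I_d = 1.37×10^-3 A.
Since J_d is uniform, the enclosed fraction is (r/R)² = 0.4887, giving I_d,enc = 6.70×10^-4 A.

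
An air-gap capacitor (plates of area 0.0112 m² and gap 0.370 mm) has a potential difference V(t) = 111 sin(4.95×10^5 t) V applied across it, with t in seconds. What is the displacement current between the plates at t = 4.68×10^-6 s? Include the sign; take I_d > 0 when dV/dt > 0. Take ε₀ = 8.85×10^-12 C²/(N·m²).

-9.99×10^-3 A

C = ε₀A/d = (8.85×10^-12)(0.0112)/(3.70×10^-4) = 2.679×10^-10 F. dV/dt = V₀ω·cos(ωt); at ωt = 2.3166 rad this factor is -0.6786.
I_d = C dV/dt = (2.679×10^-10)(111)(4.95×10^5)(-0.6786) = -9.99×10^-3 A.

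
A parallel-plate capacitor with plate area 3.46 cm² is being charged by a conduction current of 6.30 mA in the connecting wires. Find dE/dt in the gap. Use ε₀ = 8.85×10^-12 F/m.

2.06×10^12 V/(m·s)

Charge continuity gives I_d = I = 6.30×10^-3 A between the plates.
Then dE/dt = I_d/(ε₀A) = 2.06×10^12 V/(m·s).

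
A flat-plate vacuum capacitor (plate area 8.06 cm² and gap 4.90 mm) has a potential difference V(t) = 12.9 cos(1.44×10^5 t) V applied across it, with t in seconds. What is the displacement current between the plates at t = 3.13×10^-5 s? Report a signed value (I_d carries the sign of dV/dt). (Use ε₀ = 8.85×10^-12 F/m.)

2.65×10^-6 A

dV/dt = (12.9)(1.44×10^5)·−sin(4.5072) = 1.819×10^6 V/s.
I_d = C dV/dt with C = ε₀A/d = (8.85×10^-12)(8.06×10^-4)/(4.90×10^-3) = 1.456×10^-12 F, so I_d = (1.456×10^-12)(1.819×10^6) = 2.65×10^-6 A.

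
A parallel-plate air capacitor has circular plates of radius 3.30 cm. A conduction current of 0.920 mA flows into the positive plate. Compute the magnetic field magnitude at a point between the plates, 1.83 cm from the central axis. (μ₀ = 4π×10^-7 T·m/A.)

3.09×10^-9 T

No conduction current crosses the gap, so I_d there equals the 9.20×10^-4 A in the leads.
For r < R the Ampère–Maxwell law gives B(2πr) = μ₀ I_d (r²/R²), so B = μ₀ I_d r/(2πR²) = (4π×10^-7)(9.20×10^-4)(0.0183)/(2π·0.0330²) = 3.09×10^-9 T.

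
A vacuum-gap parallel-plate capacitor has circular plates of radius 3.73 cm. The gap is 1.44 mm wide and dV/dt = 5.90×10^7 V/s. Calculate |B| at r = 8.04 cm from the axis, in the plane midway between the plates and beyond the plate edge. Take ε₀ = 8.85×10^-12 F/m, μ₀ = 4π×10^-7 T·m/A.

3.94×10^-9 T

I_d = C dV/dt with C = ε₀πR²/d = 2.686×10^-11 F, so I_d = (2.686×10^-11)(5.90×10^7) = 1.585×10^-3 A.
Outside the plates the loop encloses all of I_d, so B·2πr = μ₀ I_d and B = 3.94×10^-9 T.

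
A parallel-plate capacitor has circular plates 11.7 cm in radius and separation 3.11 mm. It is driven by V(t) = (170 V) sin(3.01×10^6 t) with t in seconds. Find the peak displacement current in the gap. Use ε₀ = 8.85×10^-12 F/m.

0.0626 A

C = ε₀A/d = (8.85×10^-12)(0.04301)/(3.11×10^-3) = 1.224×10^-10 F; ω = 3.01×10^6 rad/s.
I_d = C dV/dt, so |I_d|_max = C V₀ ω = (1.224×10^-10)(170)(3.01×10^6) = 0.0626 A.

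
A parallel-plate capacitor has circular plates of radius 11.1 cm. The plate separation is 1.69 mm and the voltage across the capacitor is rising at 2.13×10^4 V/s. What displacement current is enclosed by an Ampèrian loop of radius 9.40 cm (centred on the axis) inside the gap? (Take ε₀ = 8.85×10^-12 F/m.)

dE/dt = (dV/dt)/d = 1.260×10^7 V/(m·s); I_d = ε₀(πR²)(dE/dt) = (8.85×10^-12)(0.03871)(1.260×10^7) = 4.317×10^-6 A.
Since J_d is uniform, the enclosed fraction is (r/R)² = 0.7171, giving I_d,enc = 3.10×10^-6 A.

3.10×10^-6 A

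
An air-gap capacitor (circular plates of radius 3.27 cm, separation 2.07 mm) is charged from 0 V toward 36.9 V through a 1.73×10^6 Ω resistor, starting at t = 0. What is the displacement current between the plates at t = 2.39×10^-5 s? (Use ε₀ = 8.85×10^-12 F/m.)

8.15×10^-6 A

C = ε₀A/d = (8.85×10^-12)(3.359×10^-3)/(2.07×10^-3) = 1.436×10^-11 F, so τ = RC = 2.484×10^-5 s.
The conduction current is I(t) = (V₀/R) e^(−t/τ), and the displacement current between the plates equals it.
t/τ = 0.9622; I_d = (36.9/1.73×10^6) · e^(−0.9622) = (2.133×10^-5)(0.3821) = 8.15×10^-6 A.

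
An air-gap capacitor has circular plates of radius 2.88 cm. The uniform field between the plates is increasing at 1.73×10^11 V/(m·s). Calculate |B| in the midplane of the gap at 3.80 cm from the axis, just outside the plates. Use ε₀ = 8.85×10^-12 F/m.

Total displacement current: I_d = ε₀(πR²)(dE/dt) = (8.85×10^-12)(2.606×10^-3)(1.73×10^11) = 3.990×10^-3 A.
Outside the plates the loop encloses all of I_d, so B·2πr = μ₀ I_d and B = 2.10×10^-8 T.

2.10×10^-8 T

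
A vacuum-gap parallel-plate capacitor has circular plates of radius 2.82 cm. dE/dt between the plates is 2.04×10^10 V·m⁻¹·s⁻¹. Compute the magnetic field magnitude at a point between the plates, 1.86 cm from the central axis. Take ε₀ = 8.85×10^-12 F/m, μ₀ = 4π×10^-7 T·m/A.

2.11×10^-9 T

Total displacement current: I_d = ε₀(πR²)(dE/dt) = (8.85×10^-12)(2.498×10^-3)(2.04×10^10) = 4.510×10^-4 A.
∮B·dl = μ₀ I_d,enc with I_d,enc = I_d r²/R² = 1.962×10^-4 A; so B = μ₀ I_d,enc/(2πr) = 2.11×10^-9 T.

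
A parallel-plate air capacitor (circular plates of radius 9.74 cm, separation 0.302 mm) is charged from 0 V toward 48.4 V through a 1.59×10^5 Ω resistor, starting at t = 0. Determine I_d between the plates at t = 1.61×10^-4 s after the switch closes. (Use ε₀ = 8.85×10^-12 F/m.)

9.55×10^-5 A

With C = ε₀A/d = (8.85×10^-12)(0.02980)/(3.02×10^-4) = 8.733×10^-10 F, the time constant is τ = RC = 1.389×10^-4 s, so t/τ = 1.159 and e^(−t/τ) = 0.3138.
I_d = I_cond = (V₀/R) e^(−t/τ) = (3.044×10^-4)(0.3138) = 9.55×10^-5 A.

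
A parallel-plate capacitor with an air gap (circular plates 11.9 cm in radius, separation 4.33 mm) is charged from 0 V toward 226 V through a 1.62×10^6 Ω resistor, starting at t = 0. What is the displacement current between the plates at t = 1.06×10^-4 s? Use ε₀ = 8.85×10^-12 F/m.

6.79×10^-5 A

C = ε₀A/d = (8.85×10^-12)(0.04449)/(4.33×10^-3) = 9.093×10^-11 F and τ = RC = 1.473×10^-4 s. I_d in the gap equals the RC charging current.
I_d(t) = (V₀/R) e^(−t/τ) = 1.395×10^-4 · e^(−0.7196) = 6.79×10^-5 A.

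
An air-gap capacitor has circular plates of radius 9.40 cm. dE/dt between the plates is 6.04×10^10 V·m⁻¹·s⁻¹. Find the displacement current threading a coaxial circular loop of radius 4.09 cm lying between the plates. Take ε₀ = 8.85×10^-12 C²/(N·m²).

I_d = ε₀ dΦ_E/dt = ε₀ πR² (dE/dt) = (8.85×10^-12)(0.02776)(6.04×10^10) = 0.01484 A through the full plate area.
Since J_d is uniform, the enclosed fraction is (r/R)² = 0.1893, giving I_d,enc = 2.81×10^-3 A.

2.81×10^-3 A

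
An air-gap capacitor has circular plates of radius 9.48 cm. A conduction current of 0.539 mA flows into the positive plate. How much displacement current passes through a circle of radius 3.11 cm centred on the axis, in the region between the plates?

No conduction current crosses the gap, so I_d there equals the 5.39×10^-4 A in the leads.
Through an area πr² the displacement current is I_d·(πr²/πR²) = I_d (r/R)² = 5.80×10^-5 A.

5.80×10^-5 A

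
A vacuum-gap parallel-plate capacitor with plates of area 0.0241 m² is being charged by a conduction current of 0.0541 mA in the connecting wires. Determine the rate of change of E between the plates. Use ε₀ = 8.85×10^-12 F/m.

2.54×10^8 V/(m·s)

By continuity, I_d in the gap equals the 0.0541 mA flowing in the wire.
Then dE/dt = I_d/(ε₀A) = 2.54×10^8 V/(m·s).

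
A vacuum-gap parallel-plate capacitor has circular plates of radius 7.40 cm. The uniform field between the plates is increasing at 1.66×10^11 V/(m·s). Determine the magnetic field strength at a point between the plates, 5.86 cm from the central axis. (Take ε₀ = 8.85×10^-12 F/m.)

5.41×10^-8 T

Through the whole plate area (πR² = 0.01720 m²), I_d = ε₀ πR² dE/dt = 0.02527 A.
∮B·dl = μ₀ I_d,enc with I_d,enc = I_d r²/R² = 0.01585 A; so B = μ₀ I_d,enc/(2πr) = 5.41×10^-8 T.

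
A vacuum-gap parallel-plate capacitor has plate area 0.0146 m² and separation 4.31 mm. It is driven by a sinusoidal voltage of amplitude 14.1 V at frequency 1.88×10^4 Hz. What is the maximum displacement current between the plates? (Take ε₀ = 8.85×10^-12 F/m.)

4.99×10^-5 A

C = ε₀A/d = (8.85×10^-12)(0.0146)/(4.31×10^-3) = 2.998×10^-11 F; ω = 2πf = 1.181×10^5 rad/s.
I_d = C dV/dt, so |I_d|_max = C V₀ ω = (2.998×10^-11)(14.1)(1.181×10^5) = 4.99×10^-5 A.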